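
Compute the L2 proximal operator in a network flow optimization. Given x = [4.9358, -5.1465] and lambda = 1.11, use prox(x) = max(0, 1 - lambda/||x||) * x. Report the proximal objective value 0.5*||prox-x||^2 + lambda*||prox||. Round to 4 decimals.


Step 1: Compute ||x||.
||x|| = 7.1308
Step 2: Compute scaling factor.
scale = max(0, 1 - 1.11/7.1308) = 0.8443
Step 3: prox(x) = [4.1675, -4.3454]
||prox(x)|| = 6.0208
Step 4: Proximal objective.
0.5*||prox-x||^2 = 0.6161
lambda*||prox|| = 6.6831
Total = 7.2992


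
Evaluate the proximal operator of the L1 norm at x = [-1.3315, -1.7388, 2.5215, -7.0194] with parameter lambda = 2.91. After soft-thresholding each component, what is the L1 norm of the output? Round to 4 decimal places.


Soft-thresholding with lambda = 2.91:
prox(-1.3315) = sign(-1.3315)*max(|-1.3315| - 2.91, 0) = 0.0
prox(-1.7388) = sign(-1.7388)*max(|-1.7388| - 2.91, 0) = 0.0
prox(2.5215) = sign(2.5215)*max(|2.5215| - 2.91, 0) = 0.0
prox(-7.0194) = sign(-7.0194)*max(|-7.0194| - 2.91, 0) = -4.1094
prox(x) = [0.0, 0.0, 0.0, -4.1094]
||prox(x)||_1 = 0.0 + 0.0 + 0.0 + 4.1094 = 4.1094


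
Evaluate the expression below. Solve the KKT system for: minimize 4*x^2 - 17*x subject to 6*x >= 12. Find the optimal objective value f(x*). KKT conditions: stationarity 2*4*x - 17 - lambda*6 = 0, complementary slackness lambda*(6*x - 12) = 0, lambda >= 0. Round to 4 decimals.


Step 1: Try lambda = 0 (constraint inactive).
Stationarity: 2*4*x - 17 = 0
x* = 17/(2*4) = 2.125
Check constraint: 6*2.125 = 12.75 >= 12 -- satisfied.
Step 2: Compute optimal value.
f(x*) = 4*2.125^2 - 17*2.125 = -18.0625


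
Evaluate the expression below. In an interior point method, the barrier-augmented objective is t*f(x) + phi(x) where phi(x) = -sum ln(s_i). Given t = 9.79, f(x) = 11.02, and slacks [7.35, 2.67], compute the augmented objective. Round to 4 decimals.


Step 1: Compute log-barrier.
ln values: [1.9947, 0.9821]
phi = -(1.9947 + 0.9821) = -2.9768
Step 2: Compute augmented objective.
t*f(x) = 9.79*11.02 = 107.8858
Total = 107.8858 - 2.9768 = 104.909


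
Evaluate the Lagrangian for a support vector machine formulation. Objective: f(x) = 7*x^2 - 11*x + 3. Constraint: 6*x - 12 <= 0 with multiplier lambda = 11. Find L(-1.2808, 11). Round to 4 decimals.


Step 1: Evaluate f(x).
f(-1.2808) = 7*(-1.2808)^2 - 11*(-1.2808) + 3 = 28.5719
Step 2: Evaluate g(x).
g(-1.2808) = 6*-1.2808 - 12 = -19.6848
Step 3: Compute Lagrangian.
L = 28.5719 + 11*-19.6848 = -187.9609


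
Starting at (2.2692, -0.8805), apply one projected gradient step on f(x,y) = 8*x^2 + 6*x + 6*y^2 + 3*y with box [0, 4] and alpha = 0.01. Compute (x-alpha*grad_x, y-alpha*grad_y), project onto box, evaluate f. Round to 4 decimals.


Step 1: Compute gradient at (2.2692, -0.8805).
grad_x = 2*8*2.2692 + 6 = 42.3072
grad_y = 2*6*-0.8805 + 3 = -7.566
Step 2: Gradient step.
x_raw = 2.2692 - 0.01*42.3072 = 1.8461
y_raw = -0.8805 - 0.01*-7.566 = -0.8048
Step 3: Project onto [0, 4].
x_proj = clip(1.8461) = 1.8461
y_proj = clip(-0.8048) = 0.0
Step 4: Evaluate f.
f(1.8461, 0.0) = 38.3423


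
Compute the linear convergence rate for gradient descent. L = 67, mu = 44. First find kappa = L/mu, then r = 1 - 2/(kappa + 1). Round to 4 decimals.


Step 1: Compute the condition number.
kappa = L/mu = 67/44 = 1.5227
Step 2: Compute the convergence rate.
r = 1 - 2/(kappa + 1) = 1 - 2*mu/(L + mu) = (L - mu)/(L + mu) = 23/111 = 0.2072


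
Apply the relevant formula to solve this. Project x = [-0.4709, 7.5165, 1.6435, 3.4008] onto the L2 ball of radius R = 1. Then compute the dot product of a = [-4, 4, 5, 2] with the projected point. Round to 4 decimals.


Step 1: Compute ||x|| (intermediates to 6 decimals).
||x|| = sqrt((-0.4709)^2 + 7.5165^2 + 1.6435^2 + 3.4008^2) = 8.425322
Step 2: Project.
Since ||x|| > R, scale = R/||x|| = 1/8.425322 = 0.11869, proj(x) = scale * x
proj(x) = [-0.055891, 0.892133, 0.195067, 0.403641]
Step 3: Dot product.
a^T * proj(x) = -4*(-0.055891) + 4*0.892133 + 5*0.195067 + 2*0.403641 = 5.5747


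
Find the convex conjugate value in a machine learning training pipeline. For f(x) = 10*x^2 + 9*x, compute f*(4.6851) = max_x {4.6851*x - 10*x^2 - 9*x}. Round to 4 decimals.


f*(y) = sup_x {y*x - a*x^2 - b*x} = sup_x {(y-b)*x - a*x^2}
FOC: (y - b) - 2a*x = 0 => x* = (y - b)/(2a)
x* = (4.6851 - 9)/(2*10) = -0.2157
f*(4.6851) = (y-b)^2/(4a) = (4.6851 - 9)^2/(4*10)
= 18.6184/40 = 0.4655


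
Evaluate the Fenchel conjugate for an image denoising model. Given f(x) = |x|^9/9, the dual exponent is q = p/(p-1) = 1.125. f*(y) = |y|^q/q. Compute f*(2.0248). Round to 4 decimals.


The conjugate exponent q satisfies 1/p + 1/q = 1.
p = 9, so q = 9/(9 - 1) = 1.125
|y|^q = 2.0248^1.125 = 2.2115
f*(2.0248) = 2.2115 / 1.125 = 1.9657


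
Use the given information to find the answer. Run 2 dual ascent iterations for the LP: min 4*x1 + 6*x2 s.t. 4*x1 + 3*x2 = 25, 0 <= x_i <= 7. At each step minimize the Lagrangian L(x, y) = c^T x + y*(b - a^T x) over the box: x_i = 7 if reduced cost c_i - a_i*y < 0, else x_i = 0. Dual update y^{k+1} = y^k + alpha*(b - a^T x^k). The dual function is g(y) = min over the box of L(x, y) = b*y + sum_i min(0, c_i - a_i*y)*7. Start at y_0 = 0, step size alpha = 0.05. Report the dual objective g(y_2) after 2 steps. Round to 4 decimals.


Dual ascent for LP: min 4*x1 + 6*x2, 4*x1 + 3*x2 = 25, 0 <= x_i <= 7
Step 1: y^k = 0.0, reduced costs: (4.0, 6.0)
  x^k = (0.0, 0.0), subgradient = b - a^T x = 25.0
  y^{k+1} = 0.0 + 0.05*25.0 = 1.25
Step 2: y^k = 1.25, reduced costs: (-1.0, 2.25)
  x^k = (7.0, 0.0), subgradient = b - a^T x = -3.0
  y^{k+1} = 1.25 + 0.05*-3.0 = 1.1
Dual objective at y_2 = 1.1: reduced costs (-0.4, 2.7), box minimizer x = (7.0, 0.0)
g(y_2) = b*y + (c1 - a1*y)*x1 + (c2 - a2*y)*x2 = 25*1.1 + (-0.4)*7.0 + 2.7*0.0 = 27.5 - 2.8 + 0.0 = 24.7


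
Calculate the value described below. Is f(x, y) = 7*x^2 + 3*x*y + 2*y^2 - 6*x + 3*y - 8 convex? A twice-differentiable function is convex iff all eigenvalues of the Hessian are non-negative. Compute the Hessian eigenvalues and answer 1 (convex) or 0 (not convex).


The Hessian of f(x,y) = 7*x^2 + 3*x*y + 2*y^2 - 6*x + 3*y - 8 is:
H = [[14, 3], [3, 4]]
Trace = 14 + 4 = 18
Determinant = 14*4 - (3)^2 = 47
Discriminant = (18)^2 - 4*47 = 136.0
Eigenvalues: lambda_1 = 3.169, lambda_2 = 14.831
The function is convex.

1


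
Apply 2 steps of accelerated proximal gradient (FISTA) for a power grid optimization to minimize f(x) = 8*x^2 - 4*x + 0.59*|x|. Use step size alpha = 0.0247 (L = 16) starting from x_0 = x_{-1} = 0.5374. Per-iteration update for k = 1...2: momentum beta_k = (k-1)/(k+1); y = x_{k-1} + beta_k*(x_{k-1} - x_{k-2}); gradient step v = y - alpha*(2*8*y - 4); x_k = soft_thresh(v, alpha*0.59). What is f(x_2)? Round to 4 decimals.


FISTA on f(x) = 8*x^2 - 4*x + 0.59*|x|
L = 16, alpha = 0.0247
Iteration 1: beta = 0.0, y = 0.5374 + 0.0*(0.5374 - 0.5374) = 0.5374
  grad(y) = 4.5984, v = y - alpha*grad = 0.4238
  prox(v) = soft_thresh(0.4238, 0.0146) = 0.4092
Iteration 2: beta = 0.3333, y = 0.4092 + 0.3333*(0.4092 - 0.5374) = 0.3665
  grad(y) = 1.8645, v = y - alpha*grad = 0.3205
  prox(v) = soft_thresh(0.3205, 0.0146) = 0.3059
f(x_2) = 8*0.3059^2 - 4*0.3059 + 0.59*|0.3059| = -0.2945


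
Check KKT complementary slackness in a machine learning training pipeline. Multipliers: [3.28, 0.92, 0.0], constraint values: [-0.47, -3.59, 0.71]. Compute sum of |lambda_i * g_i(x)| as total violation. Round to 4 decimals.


KKT complementary slackness check:
lambda_1 * g_1 = 3.28 * -0.47 = -1.5416
lambda_2 * g_2 = 0.92 * -3.59 = -3.3028
lambda_3 * g_3 = 0.0 * 0.71 = 0.0
Total violation = 1.5416 + 3.3028 + 0.0 = 4.8444


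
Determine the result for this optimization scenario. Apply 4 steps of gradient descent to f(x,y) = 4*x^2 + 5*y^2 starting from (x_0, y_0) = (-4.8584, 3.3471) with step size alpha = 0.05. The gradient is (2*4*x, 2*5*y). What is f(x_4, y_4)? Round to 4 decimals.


Gradient descent on f(x,y) = 4*x^2 + 5*y^2.
Starting point: (-4.8584, 3.3471), alpha = 0.05
Step 1: grad_x = 2*4*-4.8584 = -38.8672, grad_y = 2*5*3.3471 = 33.471
  x_1 = -4.8584 - 0.05*-38.8672 = -2.915
  y_1 = 3.3471 - 0.05*33.471 = 1.6736
Step 2: grad_x = 2*4*-2.915 = -23.3203, grad_y = 2*5*1.6736 = 16.7355
  x_2 = -2.915 - 0.05*-23.3203 = -1.749
  y_2 = 1.6736 - 0.05*16.7355 = 0.8368
Step 3: grad_x = 2*4*-1.749 = -13.9922, grad_y = 2*5*0.8368 = 8.3678
  x_3 = -1.749 - 0.05*-13.9922 = -1.0494
  y_3 = 0.8368 - 0.05*8.3678 = 0.4184
Step 4: grad_x = 2*4*-1.0494 = -8.3953, grad_y = 2*5*0.4184 = 4.1839
  x_4 = -1.0494 - 0.05*-8.3953 = -0.6296
  y_4 = 0.4184 - 0.05*4.1839 = 0.2092
f(-0.6296, 0.2092) = 4*(-0.6296)^2 + 5*0.2092^2 = 1.8046


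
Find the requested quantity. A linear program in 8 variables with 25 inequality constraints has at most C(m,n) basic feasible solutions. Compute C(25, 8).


Each vertex corresponds to some choice of n active constraints out of m, so the number of vertices is at most C(m, n) = m! / (n!(m-n)!).
m = 25, n = 8
Numerator: 25 * 24 * 23 * 22 * 21 * 20 * 19 * 18
Denominator: 8! = 40320
C(25, 8) = 1081575


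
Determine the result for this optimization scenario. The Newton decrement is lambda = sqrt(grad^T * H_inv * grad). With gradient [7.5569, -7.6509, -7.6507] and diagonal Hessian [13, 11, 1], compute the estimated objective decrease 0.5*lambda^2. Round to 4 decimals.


Step 1: H is diagonal, so H^(-1) * g = [0.5813, -0.6955, -7.6507].
Step 2: g^T H^(-1) g = sum_i g_i^2 / H_ii
  = (7.5569)^2/13 + (-7.6509)^2/11 + (-7.6507)^2/1
  = 4.3928 + 5.3215 + 58.5332 = 68.2475
Step 3: Objective decrease = 0.5 * g^T H^(-1) g = 34.1238


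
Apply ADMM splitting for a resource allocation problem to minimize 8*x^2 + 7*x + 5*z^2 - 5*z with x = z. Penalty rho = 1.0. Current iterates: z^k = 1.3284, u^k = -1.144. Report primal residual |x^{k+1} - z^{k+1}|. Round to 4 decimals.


ADMM iteration with rho = 1.0, z^k = 1.3284, u^k = -1.144
Step 1: x-update.
Minimize 8*x^2 + 7*x + (1.0/2)*(x - 1.3284 - 1.144)^2
FOC: (2*8 + 1.0)*x = -7 + 1.0*(1.3284 + 1.144)
x^{k+1} = -0.2663
Step 2: z-update.
Minimize 5*z^2 - 5*z + (1.0/2)*(-0.2663 - z - 1.144)^2
FOC: (2*5 + 1.0)*z = 5 + 1.0*(-0.2663 - 1.144)
z^{k+1} = 0.3263
Step 3: u-update.
u^{k+1} = -1.144 - 0.2663 - 0.3263 = -1.7367
Step 4: Primal residual = |-0.2663 - 0.3263| = 0.5927


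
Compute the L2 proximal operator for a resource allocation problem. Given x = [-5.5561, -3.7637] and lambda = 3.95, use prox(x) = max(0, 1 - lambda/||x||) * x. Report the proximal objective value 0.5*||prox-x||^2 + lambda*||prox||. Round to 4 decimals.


Step 1: Compute ||x||.
||x|| = 6.7109
Step 2: Compute scaling factor.
scale = max(0, 1 - 3.95/6.7109) = 0.4114
Step 3: prox(x) = [-2.2858, -1.5484]
||prox(x)|| = 2.7609
Step 4: Proximal objective.
0.5*||prox-x||^2 = 7.8013
lambda*||prox|| = 10.9056
Total = 18.7067


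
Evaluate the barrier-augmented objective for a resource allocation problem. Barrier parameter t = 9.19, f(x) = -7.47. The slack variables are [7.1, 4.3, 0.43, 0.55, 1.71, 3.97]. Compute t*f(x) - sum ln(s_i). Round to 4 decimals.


Step 1: Compute log-barrier.
ln values: [1.9601, 1.4586, -0.844, -0.5978, 0.5365, 1.3788]
phi = -(1.9601 + 1.4586 - 0.844 - 0.5978 + 0.5365 + 1.3788) = -3.8922
Step 2: Compute augmented objective.
t*f(x) = 9.19*-7.47 = -68.6493
Total = -68.6493 - 3.8922 = -72.5415


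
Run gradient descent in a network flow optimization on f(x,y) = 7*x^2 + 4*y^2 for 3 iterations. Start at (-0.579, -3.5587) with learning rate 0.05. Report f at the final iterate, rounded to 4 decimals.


Gradient descent on f(x,y) = 7*x^2 + 4*y^2.
Starting point: (-0.579, -3.5587), alpha = 0.05
Step 1: grad_x = 2*7*-0.579 = -8.106, grad_y = 2*4*-3.5587 = -28.4696
  x_1 = -0.579 - 0.05*-8.106 = -0.1737
  y_1 = -3.5587 - 0.05*-28.4696 = -2.1352
Step 2: grad_x = 2*7*-0.1737 = -2.4318, grad_y = 2*4*-2.1352 = -17.0818
  x_2 = -0.1737 - 0.05*-2.4318 = -0.0521
  y_2 = -2.1352 - 0.05*-17.0818 = -1.2811
Step 3: grad_x = 2*7*-0.0521 = -0.7295, grad_y = 2*4*-1.2811 = -10.2491
  x_3 = -0.0521 - 0.05*-0.7295 = -0.0156
  y_3 = -1.2811 - 0.05*-10.2491 = -0.7687
f(-0.0156, -0.7687) = 7*(-0.0156)^2 + 4*(-0.7687)^2 = 2.3652


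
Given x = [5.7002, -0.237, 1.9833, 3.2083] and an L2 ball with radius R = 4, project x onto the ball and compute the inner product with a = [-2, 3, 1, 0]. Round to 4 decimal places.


Step 1: Compute ||x|| (intermediates to 6 decimals).
||x|| = sqrt(5.7002^2 + (-0.237)^2 + 1.9833^2 + 3.2083^2) = 6.839234
Step 2: Project.
Since ||x|| > R, scale = R/||x|| = 4/6.839234 = 0.584861, proj(x) = scale * x
proj(x) = [3.333825, -0.138612, 1.159955, 1.87641]
Step 3: Dot product.
a^T * proj(x) = -2*3.333825 + 3*(-0.138612) + 1*1.159955 + 0*1.87641 = -5.9235


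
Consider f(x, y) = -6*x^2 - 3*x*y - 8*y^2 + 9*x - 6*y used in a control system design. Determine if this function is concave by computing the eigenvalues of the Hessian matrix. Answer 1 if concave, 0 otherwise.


The Hessian of f(x,y) = -6*x^2 - 3*x*y - 8*y^2 + 9*x - 6*y is:
H = [[-12, -3], [-3, -16]]
Trace = -12 - 16 = -28
Determinant = -12*-16 - (-3)^2 = 183
Discriminant = (-28)^2 - 4*183 = 52.0
Eigenvalues: lambda_1 = -17.6056, lambda_2 = -10.3944
The function is concave.

1


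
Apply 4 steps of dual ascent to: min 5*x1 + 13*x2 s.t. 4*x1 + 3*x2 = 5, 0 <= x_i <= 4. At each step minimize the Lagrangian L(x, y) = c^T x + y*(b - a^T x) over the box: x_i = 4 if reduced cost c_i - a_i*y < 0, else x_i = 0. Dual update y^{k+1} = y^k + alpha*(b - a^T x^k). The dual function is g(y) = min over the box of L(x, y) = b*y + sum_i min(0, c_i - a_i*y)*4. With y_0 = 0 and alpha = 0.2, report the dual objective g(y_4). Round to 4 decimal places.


Dual ascent for LP: min 5*x1 + 13*x2, 4*x1 + 3*x2 = 5, 0 <= x_i <= 4
Step 1: y^k = 0.0, reduced costs: (5.0, 13.0)
  x^k = (0.0, 0.0), subgradient = b - a^T x = 5.0
  y^{k+1} = 0.0 + 0.2*5.0 = 1.0
Step 2: y^k = 1.0, reduced costs: (1.0, 10.0)
  x^k = (0.0, 0.0), subgradient = b - a^T x = 5.0
  y^{k+1} = 1.0 + 0.2*5.0 = 2.0
Step 3: y^k = 2.0, reduced costs: (-3.0, 7.0)
  x^k = (4.0, 0.0), subgradient = b - a^T x = -11.0
  y^{k+1} = 2.0 + 0.2*-11.0 = -0.2
Step 4: y^k = -0.2, reduced costs: (5.8, 13.6)
  x^k = (0.0, 0.0), subgradient = b - a^T x = 5.0
  y^{k+1} = -0.2 + 0.2*5.0 = 0.8
Dual objective at y_4 = 0.8: reduced costs (1.8, 10.6), box minimizer x = (0.0, 0.0)
g(y_4) = b*y + (c1 - a1*y)*x1 + (c2 - a2*y)*x2 = 5*0.8 + 1.8*0.0 + 10.6*0.0 = 4.0 + 0.0 + 0.0 = 4.0


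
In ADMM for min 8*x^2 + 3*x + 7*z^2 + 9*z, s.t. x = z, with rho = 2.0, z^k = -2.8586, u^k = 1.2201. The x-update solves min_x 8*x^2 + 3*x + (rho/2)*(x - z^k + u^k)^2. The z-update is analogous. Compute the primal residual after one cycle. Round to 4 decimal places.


ADMM iteration with rho = 2.0, z^k = -2.8586, u^k = 1.2201
Step 1: x-update.
Minimize 8*x^2 + 3*x + (2.0/2)*(x + 2.8586 + 1.2201)^2
FOC: (2*8 + 2.0)*x = -3 + 2.0*(-2.8586 - 1.2201)
x^{k+1} = -0.6199
Step 2: z-update.
Minimize 7*z^2 + 9*z + (2.0/2)*(-0.6199 - z + 1.2201)^2
FOC: (2*7 + 2.0)*z = -9 + 2.0*(-0.6199 + 1.2201)
z^{k+1} = -0.4875
Step 3: u-update.
u^{k+1} = 1.2201 - 0.6199 + 0.4875 = 1.0877
Step 4: Primal residual = |-0.6199 + 0.4875| = 0.1324


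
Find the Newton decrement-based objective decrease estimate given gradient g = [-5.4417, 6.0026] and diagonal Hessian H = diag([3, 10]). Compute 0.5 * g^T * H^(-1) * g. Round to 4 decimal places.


Step 1: H is diagonal, so H^(-1) * g = [-1.8139, 0.6003].
Step 2: g^T H^(-1) g = sum_i g_i^2 / H_ii
  = (-5.4417)^2/3 + (6.0026)^2/10
  = 9.8707 + 3.6031 = 13.4738
Step 3: Objective decrease = 0.5 * g^T H^(-1) g = 6.7369


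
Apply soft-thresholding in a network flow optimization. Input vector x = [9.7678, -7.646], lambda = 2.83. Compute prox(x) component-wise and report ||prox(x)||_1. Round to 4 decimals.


Soft-thresholding with lambda = 2.83:
prox(9.7678) = sign(9.7678)*max(|9.7678| - 2.83, 0) = 6.9378
prox(-7.646) = sign(-7.646)*max(|-7.646| - 2.83, 0) = -4.816
prox(x) = [6.9378, -4.816]
||prox(x)||_1 = 6.9378 + 4.816 = 11.7538


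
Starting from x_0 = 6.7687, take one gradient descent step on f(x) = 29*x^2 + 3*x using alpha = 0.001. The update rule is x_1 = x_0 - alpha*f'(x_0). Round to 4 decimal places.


We compute the gradient at x_0 and apply the update.
f'(x) = 58*x + 3
f'(6.7687) = 58*6.7687 + 3 = 395.5846
x_1 = 6.7687 - 0.001*395.5846 = 6.3731


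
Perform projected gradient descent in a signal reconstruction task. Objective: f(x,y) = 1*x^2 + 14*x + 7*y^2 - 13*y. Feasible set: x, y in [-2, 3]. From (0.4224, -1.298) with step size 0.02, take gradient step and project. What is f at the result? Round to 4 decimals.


Step 1: Compute gradient at (0.4224, -1.298).
grad_x = 2*1*0.4224 + 14 = 14.8448
grad_y = 2*7*-1.298 - 13 = -31.172
Step 2: Gradient step.
x_raw = 0.4224 - 0.02*14.8448 = 0.1255
y_raw = -1.298 - 0.02*-31.172 = -0.6746
Step 3: Project onto [-2, 3].
x_proj = clip(0.1255) = 0.1255
y_proj = clip(-0.6746) = -0.6746
Step 4: Evaluate f.
f(0.1255, -0.6746) = 13.7273


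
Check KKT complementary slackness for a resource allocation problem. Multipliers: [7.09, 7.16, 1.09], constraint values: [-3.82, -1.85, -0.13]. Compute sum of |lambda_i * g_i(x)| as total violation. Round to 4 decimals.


KKT complementary slackness check:
lambda_1 * g_1 = 7.09 * -3.82 = -27.0838
lambda_2 * g_2 = 7.16 * -1.85 = -13.246
lambda_3 * g_3 = 1.09 * -0.13 = -0.1417
Total violation = 27.0838 + 13.246 + 0.1417 = 40.4715


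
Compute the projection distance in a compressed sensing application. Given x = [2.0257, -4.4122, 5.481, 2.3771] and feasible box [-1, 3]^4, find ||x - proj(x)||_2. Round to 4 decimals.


Project each component onto [-1, 3].
clip(2.0257) = 2.0257, clip(-4.4122) = -1.0, clip(5.481) = 3.0, clip(2.3771) = 2.3771
Projection = [2.0257, -1.0, 3.0, 2.3771]
Squared diffs: [0.0, 11.6431, 6.1554, 0.0]
Distance = sqrt(17.7985) = 4.2188


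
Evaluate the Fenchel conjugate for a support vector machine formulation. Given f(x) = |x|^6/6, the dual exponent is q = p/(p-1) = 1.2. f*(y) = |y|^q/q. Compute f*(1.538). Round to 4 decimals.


The conjugate exponent q satisfies 1/p + 1/q = 1.
p = 6, so q = 6/(6 - 1) = 1.2
|y|^q = 1.538^1.2 = 1.6763
f*(1.538) = 1.6763 / 1.2 = 1.3969


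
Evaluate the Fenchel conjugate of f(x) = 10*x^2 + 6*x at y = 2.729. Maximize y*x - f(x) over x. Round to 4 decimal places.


f*(y) = sup_x {y*x - a*x^2 - b*x} = sup_x {(y-b)*x - a*x^2}
FOC: (y - b) - 2a*x = 0 => x* = (y - b)/(2a)
x* = (2.729 - 6)/(2*10) = -0.1636
f*(2.729) = (y-b)^2/(4a) = (2.729 - 6)^2/(4*10)
= 10.6994/40 = 0.2675


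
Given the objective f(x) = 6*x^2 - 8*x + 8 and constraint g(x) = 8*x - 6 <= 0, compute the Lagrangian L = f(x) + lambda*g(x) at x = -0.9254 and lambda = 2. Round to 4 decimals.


Step 1: Evaluate f(x).
f(-0.9254) = 6*(-0.9254)^2 - 8*(-0.9254) + 8 = 20.5414
Step 2: Evaluate g(x).
g(-0.9254) = 8*-0.9254 - 6 = -13.4032
Step 3: Compute Lagrangian.
L = 20.5414 + 2*-13.4032 = -6.265


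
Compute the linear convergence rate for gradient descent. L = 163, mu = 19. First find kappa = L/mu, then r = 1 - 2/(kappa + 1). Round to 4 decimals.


Step 1: Compute the condition number.
kappa = L/mu = 163/19 = 8.5789
Step 2: Compute the convergence rate.
r = 1 - 2/(kappa + 1) = 1 - 2*mu/(L + mu) = (L - mu)/(L + mu) = 144/182 = 0.7912


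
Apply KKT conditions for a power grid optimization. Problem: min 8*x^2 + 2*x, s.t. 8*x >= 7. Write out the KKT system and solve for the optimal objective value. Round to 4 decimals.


Step 1: Try lambda = 0 (constraint inactive).
x_unc = -2/(2*8) = -0.125
Check: 8*-0.125 = -1.0 < 7 -- violated!
Step 2: Constraint must be active: 8*x = 7
x* = 7/8 = 0.875
lambda = (2*8*0.875 + 2)/8 = 2.0
Step 3: Compute optimal value.
f(x*) = 8*0.875^2 + 2*0.875 = 7.875


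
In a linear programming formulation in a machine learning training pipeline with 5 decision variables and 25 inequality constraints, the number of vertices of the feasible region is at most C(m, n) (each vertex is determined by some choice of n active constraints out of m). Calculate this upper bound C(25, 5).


Each vertex corresponds to some choice of n active constraints out of m, so the number of vertices is at most C(m, n) = m! / (n!(m-n)!).
m = 25, n = 5
Numerator: 25 * 24 * 23 * 22 * 21
Denominator: 5! = 120
C(25, 5) = 53130


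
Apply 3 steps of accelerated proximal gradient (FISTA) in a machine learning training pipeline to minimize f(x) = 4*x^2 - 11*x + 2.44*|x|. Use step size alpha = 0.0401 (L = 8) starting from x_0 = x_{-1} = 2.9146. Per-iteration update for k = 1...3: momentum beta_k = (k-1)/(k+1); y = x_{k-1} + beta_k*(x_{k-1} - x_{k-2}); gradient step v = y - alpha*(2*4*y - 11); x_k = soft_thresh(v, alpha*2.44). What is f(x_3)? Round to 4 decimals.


FISTA on f(x) = 4*x^2 - 11*x + 2.44*|x|
L = 8, alpha = 0.0401
Iteration 1: beta = 0.0, y = 2.9146 + 0.0*(2.9146 - 2.9146) = 2.9146
  grad(y) = 12.3168, v = y - alpha*grad = 2.4207
  prox(v) = soft_thresh(2.4207, 0.0978) = 2.3229
Iteration 2: beta = 0.3333, y = 2.3229 + 0.3333*(2.3229 - 2.9146) = 2.1256
  grad(y) = 6.0048, v = y - alpha*grad = 1.8848
  prox(v) = soft_thresh(1.8848, 0.0978) = 1.787
Iteration 3: beta = 0.5, y = 1.787 + 0.5*(1.787 - 2.3229) = 1.519
  grad(y) = 1.1522, v = y - alpha*grad = 1.4728
  prox(v) = soft_thresh(1.4728, 0.0978) = 1.375
f(x_3) = 4*1.375^2 - 11*1.375 + 2.44*|1.375| = -4.2076


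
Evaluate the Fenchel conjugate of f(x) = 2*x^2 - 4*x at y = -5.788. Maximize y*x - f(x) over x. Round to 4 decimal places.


f*(y) = sup_x {y*x - a*x^2 - b*x} = sup_x {(y-b)*x - a*x^2}
FOC: (y - b) - 2a*x = 0 => x* = (y - b)/(2a)
x* = (-5.788 + 4)/(2*2) = -0.447
f*(-5.788) = (y-b)^2/(4a) = (-5.788 + 4)^2/(4*2)
= 3.1969/8 = 0.3996


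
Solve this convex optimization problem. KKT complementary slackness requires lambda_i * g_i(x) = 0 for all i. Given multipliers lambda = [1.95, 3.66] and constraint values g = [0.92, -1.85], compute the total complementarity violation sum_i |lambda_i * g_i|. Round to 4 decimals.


KKT complementary slackness check:
lambda_1 * g_1 = 1.95 * 0.92 = 1.794
lambda_2 * g_2 = 3.66 * -1.85 = -6.771
Total violation = 1.794 + 6.771 = 8.565


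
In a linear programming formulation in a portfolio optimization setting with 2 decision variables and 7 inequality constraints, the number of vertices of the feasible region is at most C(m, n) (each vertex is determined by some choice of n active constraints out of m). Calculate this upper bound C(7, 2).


Each vertex corresponds to some choice of n active constraints out of m, so the number of vertices is at most C(m, n) = m! / (n!(m-n)!).
m = 7, n = 2
Numerator: 7 * 6
Denominator: 2! = 2
C(7, 2) = 21


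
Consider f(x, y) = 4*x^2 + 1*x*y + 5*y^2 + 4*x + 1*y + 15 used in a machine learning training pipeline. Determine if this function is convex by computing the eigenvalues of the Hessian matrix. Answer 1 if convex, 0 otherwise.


The Hessian of f(x,y) = 4*x^2 + 1*x*y + 5*y^2 + 4*x + 1*y + 15 is:
H = [[8, 1], [1, 10]]
Trace = 8 + 10 = 18
Determinant = 8*10 - (1)^2 = 79
Discriminant = (18)^2 - 4*79 = 8.0
Eigenvalues: lambda_1 = 7.5858, lambda_2 = 10.4142
The function is convex.

1


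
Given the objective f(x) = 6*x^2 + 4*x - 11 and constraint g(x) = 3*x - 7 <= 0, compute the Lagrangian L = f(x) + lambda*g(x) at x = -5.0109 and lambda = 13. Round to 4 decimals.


Step 1: Evaluate f(x).
f(-5.0109) = 6*(-5.0109)^2 + 4*(-5.0109) - 11 = 119.6111
Step 2: Evaluate g(x).
g(-5.0109) = 3*-5.0109 - 7 = -22.0327
Step 3: Compute Lagrangian.
L = 119.6111 + 13*-22.0327 = -166.814


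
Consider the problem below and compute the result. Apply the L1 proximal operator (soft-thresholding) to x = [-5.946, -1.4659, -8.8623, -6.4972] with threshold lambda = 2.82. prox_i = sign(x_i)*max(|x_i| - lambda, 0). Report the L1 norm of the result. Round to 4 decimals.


Soft-thresholding with lambda = 2.82:
prox(-5.946) = sign(-5.946)*max(|-5.946| - 2.82, 0) = -3.126
prox(-1.4659) = sign(-1.4659)*max(|-1.4659| - 2.82, 0) = 0.0
prox(-8.8623) = sign(-8.8623)*max(|-8.8623| - 2.82, 0) = -6.0423
prox(-6.4972) = sign(-6.4972)*max(|-6.4972| - 2.82, 0) = -3.6772
prox(x) = [-3.126, 0.0, -6.0423, -3.6772]
||prox(x)||_1 = 3.126 + 0.0 + 6.0423 + 3.6772 = 12.8455


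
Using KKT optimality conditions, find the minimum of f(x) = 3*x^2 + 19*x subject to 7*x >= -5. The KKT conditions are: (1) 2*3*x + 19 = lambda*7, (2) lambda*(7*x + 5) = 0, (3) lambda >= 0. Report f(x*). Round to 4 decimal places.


Step 1: Try lambda = 0 (constraint inactive).
x_unc = -19/(2*3) = -3.1667
Check: 7*-3.1667 = -22.1669 < -5 -- violated!
Step 2: Constraint must be active: 7*x = -5
x* = -5/7 = -0.7143 (rounded; the exact value -5/7 is used below)
lambda = (2*3*(-5/7) + 19)/7 = 2.102
Step 3: Compute optimal value.
f(x*) = 3*(-5/7)^2 + 19*(-5/7) = -12.0408


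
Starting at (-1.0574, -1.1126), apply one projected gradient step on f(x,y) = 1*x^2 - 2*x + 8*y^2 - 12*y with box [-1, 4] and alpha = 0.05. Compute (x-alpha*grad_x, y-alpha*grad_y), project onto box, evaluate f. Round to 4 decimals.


Step 1: Compute gradient at (-1.0574, -1.1126).
grad_x = 2*1*-1.0574 - 2 = -4.1148
grad_y = 2*8*-1.1126 - 12 = -29.8016
Step 2: Gradient step.
x_raw = -1.0574 - 0.05*-4.1148 = -0.8517
y_raw = -1.1126 - 0.05*-29.8016 = 0.3775
Step 3: Project onto [-1, 4].
x_proj = clip(-0.8517) = -0.8517
y_proj = clip(0.3775) = 0.3775
Step 4: Evaluate f.
f(-0.8517, 0.3775) = -0.9612


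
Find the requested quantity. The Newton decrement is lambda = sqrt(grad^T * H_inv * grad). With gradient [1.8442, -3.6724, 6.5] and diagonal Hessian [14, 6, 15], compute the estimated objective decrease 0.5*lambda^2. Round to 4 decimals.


Step 1: H is diagonal, so H^(-1) * g = [0.1317, -0.6121, 0.4333].
Step 2: g^T H^(-1) g = sum_i g_i^2 / H_ii
  = (1.8442)^2/14 + (-3.6724)^2/6 + (6.5)^2/15
  = 0.2429 + 2.2478 + 2.8167 = 5.3074
Step 3: Objective decrease = 0.5 * g^T H^(-1) g = 2.6537


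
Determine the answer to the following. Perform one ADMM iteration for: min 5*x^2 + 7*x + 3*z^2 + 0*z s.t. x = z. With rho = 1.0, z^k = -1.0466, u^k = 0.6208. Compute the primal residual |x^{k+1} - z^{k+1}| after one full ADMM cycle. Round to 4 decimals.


ADMM iteration with rho = 1.0, z^k = -1.0466, u^k = 0.6208
Step 1: x-update.
Minimize 5*x^2 + 7*x + (1.0/2)*(x + 1.0466 + 0.6208)^2
FOC: (2*5 + 1.0)*x = -7 + 1.0*(-1.0466 - 0.6208)
x^{k+1} = -0.7879
Step 2: z-update.
Minimize 3*z^2 + 0*z + (1.0/2)*(-0.7879 - z + 0.6208)^2
FOC: (2*3 + 1.0)*z = 0 + 1.0*(-0.7879 + 0.6208)
z^{k+1} = -0.0239
Step 3: u-update.
u^{k+1} = 0.6208 - 0.7879 + 0.0239 = -0.1433
Step 4: Primal residual = |-0.7879 + 0.0239| = 0.7641


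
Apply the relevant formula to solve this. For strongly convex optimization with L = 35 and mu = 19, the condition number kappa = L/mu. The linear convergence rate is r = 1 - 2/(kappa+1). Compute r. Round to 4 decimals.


Step 1: Compute the condition number.
kappa = L/mu = 35/19 = 1.8421
Step 2: Compute the convergence rate.
r = 1 - 2/(kappa + 1) = 1 - 2*mu/(L + mu) = (L - mu)/(L + mu) = 16/54 = 0.2963


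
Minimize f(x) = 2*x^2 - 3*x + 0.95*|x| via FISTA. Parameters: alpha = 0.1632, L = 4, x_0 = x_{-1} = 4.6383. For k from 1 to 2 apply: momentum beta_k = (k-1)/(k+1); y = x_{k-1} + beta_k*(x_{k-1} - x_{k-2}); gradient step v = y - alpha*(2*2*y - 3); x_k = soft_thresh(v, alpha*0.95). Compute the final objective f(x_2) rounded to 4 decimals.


FISTA on f(x) = 2*x^2 - 3*x + 0.95*|x|
L = 4, alpha = 0.1632
Iteration 1: beta = 0.0, y = 4.6383 + 0.0*(4.6383 - 4.6383) = 4.6383
  grad(y) = 15.5532, v = y - alpha*grad = 2.1
  prox(v) = soft_thresh(2.1, 0.155) = 1.945
Iteration 2: beta = 0.3333, y = 1.945 + 0.3333*(1.945 - 4.6383) = 1.0472
  grad(y) = 1.1888, v = y - alpha*grad = 0.8532
  prox(v) = soft_thresh(0.8532, 0.155) = 0.6981
f(x_2) = 2*0.6981^2 - 3*0.6981 + 0.95*|0.6981| = -0.4564


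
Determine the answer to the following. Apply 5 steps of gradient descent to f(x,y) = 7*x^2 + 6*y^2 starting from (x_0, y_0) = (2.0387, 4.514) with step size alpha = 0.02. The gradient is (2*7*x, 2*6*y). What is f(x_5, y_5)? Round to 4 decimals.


Gradient descent on f(x,y) = 7*x^2 + 6*y^2.
Starting point: (2.0387, 4.514), alpha = 0.02
Step 1: grad_x = 2*7*2.0387 = 28.5418, grad_y = 2*6*4.514 = 54.168
  x_1 = 2.0387 - 0.02*28.5418 = 1.4679
  y_1 = 4.514 - 0.02*54.168 = 3.4306
Step 2: grad_x = 2*7*1.4679 = 20.5501, grad_y = 2*6*3.4306 = 41.1677
  x_2 = 1.4679 - 0.02*20.5501 = 1.0569
  y_2 = 3.4306 - 0.02*41.1677 = 2.6073
Step 3: grad_x = 2*7*1.0569 = 14.7961, grad_y = 2*6*2.6073 = 31.2874
  x_3 = 1.0569 - 0.02*14.7961 = 0.7609
  y_3 = 2.6073 - 0.02*31.2874 = 1.9815
Step 4: grad_x = 2*7*0.7609 = 10.6532, grad_y = 2*6*1.9815 = 23.7785
  x_4 = 0.7609 - 0.02*10.6532 = 0.5479
  y_4 = 1.9815 - 0.02*23.7785 = 1.506
Step 5: grad_x = 2*7*0.5479 = 7.6703, grad_y = 2*6*1.506 = 18.0716
  x_5 = 0.5479 - 0.02*7.6703 = 0.3945
  y_5 = 1.506 - 0.02*18.0716 = 1.1445
f(0.3945, 1.1445) = 7*0.3945^2 + 6*1.1445^2 = 8.949


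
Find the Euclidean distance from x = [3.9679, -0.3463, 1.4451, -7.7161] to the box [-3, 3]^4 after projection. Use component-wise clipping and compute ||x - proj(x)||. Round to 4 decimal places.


Project each component onto [-3, 3].
clip(3.9679) = 3.0, clip(-0.3463) = -0.3463, clip(1.4451) = 1.4451, clip(-7.7161) = -3.0
Projection = [3.0, -0.3463, 1.4451, -3.0]
Squared diffs: [0.9368, 0.0, 0.0, 22.2416]
Distance = sqrt(23.1784) = 4.8144


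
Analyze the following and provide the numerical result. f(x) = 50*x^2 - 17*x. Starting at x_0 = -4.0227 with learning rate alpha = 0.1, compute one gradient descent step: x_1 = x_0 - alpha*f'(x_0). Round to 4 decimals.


We compute the gradient at x_0 and apply the update.
f'(x) = 100*x - 17
f'(-4.0227) = 100*-4.0227 - 17 = -419.27
x_1 = -4.0227 - 0.1*-419.27 = 37.9043


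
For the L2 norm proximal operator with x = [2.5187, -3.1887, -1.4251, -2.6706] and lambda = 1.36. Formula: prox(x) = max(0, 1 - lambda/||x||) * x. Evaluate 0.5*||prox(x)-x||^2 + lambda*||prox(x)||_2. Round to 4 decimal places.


Step 1: Compute ||x||.
||x|| = 5.067
Step 2: Compute scaling factor.
scale = max(0, 1 - 1.36/5.067) = 0.7316
Step 3: prox(x) = [1.8427, -2.3328, -1.0426, -1.9538]
||prox(x)|| = 3.707
Step 4: Proximal objective.
0.5*||prox-x||^2 = 0.9248
lambda*||prox|| = 5.0415
Total = 5.9663


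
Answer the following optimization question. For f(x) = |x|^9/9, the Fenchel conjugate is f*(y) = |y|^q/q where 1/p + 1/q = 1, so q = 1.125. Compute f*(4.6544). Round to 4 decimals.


The conjugate exponent q satisfies 1/p + 1/q = 1.
p = 9, so q = 9/(9 - 1) = 1.125
|y|^q = 4.6544^1.125 = 5.6409
f*(4.6544) = 5.6409 / 1.125 = 5.0141


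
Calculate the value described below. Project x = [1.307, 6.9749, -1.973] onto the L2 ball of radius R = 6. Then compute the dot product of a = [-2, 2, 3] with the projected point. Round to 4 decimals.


Step 1: Compute ||x|| (intermediates to 6 decimals).
||x|| = sqrt(1.307^2 + 6.9749^2 + (-1.973)^2) = 7.365474
Step 2: Project.
Since ||x|| > R, scale = R/||x|| = 6/7.365474 = 0.814612, proj(x) = scale * x
proj(x) = [1.064698, 5.681837, -1.607229]
Step 3: Dot product.
a^T * proj(x) = -2*1.064698 + 2*5.681837 + 3*(-1.607229) = 4.4126


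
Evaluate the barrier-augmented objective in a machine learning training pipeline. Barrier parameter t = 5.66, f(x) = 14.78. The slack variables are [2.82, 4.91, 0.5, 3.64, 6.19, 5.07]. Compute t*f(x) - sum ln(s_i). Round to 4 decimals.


Step 1: Compute log-barrier.
ln values: [1.0367, 1.5913, -0.6931, 1.292, 1.8229, 1.6233]
phi = -(1.0367 + 1.5913 - 0.6931 + 1.292 + 1.8229 + 1.6233) = -6.6731
Step 2: Compute augmented objective.
t*f(x) = 5.66*14.78 = 83.6548
Total = 83.6548 - 6.6731 = 76.9817


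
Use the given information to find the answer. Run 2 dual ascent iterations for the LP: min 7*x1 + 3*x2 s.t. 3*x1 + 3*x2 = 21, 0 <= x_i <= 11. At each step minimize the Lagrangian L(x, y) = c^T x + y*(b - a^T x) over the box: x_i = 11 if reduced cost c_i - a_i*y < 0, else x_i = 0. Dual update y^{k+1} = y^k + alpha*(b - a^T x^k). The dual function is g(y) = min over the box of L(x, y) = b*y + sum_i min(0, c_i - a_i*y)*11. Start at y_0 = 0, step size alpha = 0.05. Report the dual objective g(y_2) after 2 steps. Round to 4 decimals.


Dual ascent for LP: min 7*x1 + 3*x2, 3*x1 + 3*x2 = 21, 0 <= x_i <= 11
Step 1: y^k = 0.0, reduced costs: (7.0, 3.0)
  x^k = (0.0, 0.0), subgradient = b - a^T x = 21.0
  y^{k+1} = 0.0 + 0.05*21.0 = 1.05
Step 2: y^k = 1.05, reduced costs: (3.85, -0.15)
  x^k = (0.0, 11.0), subgradient = b - a^T x = -12.0
  y^{k+1} = 1.05 + 0.05*-12.0 = 0.45
Dual objective at y_2 = 0.45: reduced costs (5.65, 1.65), box minimizer x = (0.0, 0.0)
g(y_2) = b*y + (c1 - a1*y)*x1 + (c2 - a2*y)*x2 = 21*0.45 + 5.65*0.0 + 1.65*0.0 = 9.45 + 0.0 + 0.0 = 9.45


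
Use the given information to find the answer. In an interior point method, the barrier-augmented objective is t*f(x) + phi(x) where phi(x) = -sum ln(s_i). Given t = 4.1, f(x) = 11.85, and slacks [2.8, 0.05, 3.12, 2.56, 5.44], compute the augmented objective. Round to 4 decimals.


Step 1: Compute log-barrier.
ln values: [1.0296, -2.9957, 1.1378, 0.94, 1.6938]
phi = -(1.0296 - 2.9957 + 1.1378 + 0.94 + 1.6938) = -1.8055
Step 2: Compute augmented objective.
t*f(x) = 4.1*11.85 = 48.585
Total = 48.585 - 1.8055 = 46.7795


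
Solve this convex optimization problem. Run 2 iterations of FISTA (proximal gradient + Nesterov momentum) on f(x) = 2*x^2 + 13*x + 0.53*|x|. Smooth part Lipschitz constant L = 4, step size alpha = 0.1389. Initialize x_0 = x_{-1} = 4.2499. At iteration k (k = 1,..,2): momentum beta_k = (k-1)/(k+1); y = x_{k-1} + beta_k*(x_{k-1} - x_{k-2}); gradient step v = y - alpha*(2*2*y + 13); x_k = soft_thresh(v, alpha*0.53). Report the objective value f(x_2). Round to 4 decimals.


FISTA on f(x) = 2*x^2 + 13*x + 0.53*|x|
L = 4, alpha = 0.1389
Iteration 1: beta = 0.0, y = 4.2499 + 0.0*(4.2499 - 4.2499) = 4.2499
  grad(y) = 29.9996, v = y - alpha*grad = 0.083
  prox(v) = soft_thresh(0.083, 0.0736) = 0.0093
Iteration 2: beta = 0.3333, y = 0.0093 + 0.3333*(0.0093 - 4.2499) = -1.4042
  grad(y) = 7.3833, v = y - alpha*grad = -2.4297
  prox(v) = soft_thresh(-2.4297, 0.0736) = -2.3561
f(x_2) = 2*(-2.3561)^2 + 13*(-2.3561) + 0.53*|-2.3561| = -18.2782


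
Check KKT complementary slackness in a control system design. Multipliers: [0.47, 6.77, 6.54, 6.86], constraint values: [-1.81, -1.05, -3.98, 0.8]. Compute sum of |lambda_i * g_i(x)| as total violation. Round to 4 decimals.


KKT complementary slackness check:
lambda_1 * g_1 = 0.47 * -1.81 = -0.8507
lambda_2 * g_2 = 6.77 * -1.05 = -7.1085
lambda_3 * g_3 = 6.54 * -3.98 = -26.0292
lambda_4 * g_4 = 6.86 * 0.8 = 5.488
Total violation = 0.8507 + 7.1085 + 26.0292 + 5.488 = 39.4764


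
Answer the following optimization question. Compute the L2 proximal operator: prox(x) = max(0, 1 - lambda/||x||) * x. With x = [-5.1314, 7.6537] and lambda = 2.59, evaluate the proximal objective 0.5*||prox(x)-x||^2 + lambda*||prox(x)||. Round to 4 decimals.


Step 1: Compute ||x||.
||x|| = 9.2147
Step 2: Compute scaling factor.
scale = max(0, 1 - 2.59/9.2147) = 0.7189
Step 3: prox(x) = [-3.6891, 5.5025]
||prox(x)|| = 6.6247
Step 4: Proximal objective.
0.5*||prox-x||^2 = 3.3541
lambda*||prox|| = 17.158
Total = 20.512


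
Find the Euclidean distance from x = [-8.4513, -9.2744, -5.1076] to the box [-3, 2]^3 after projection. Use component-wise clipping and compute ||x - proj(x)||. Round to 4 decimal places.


Project each component onto [-3, 2].
clip(-8.4513) = -3.0, clip(-9.2744) = -3.0, clip(-5.1076) = -3.0
Projection = [-3.0, -3.0, -3.0]
Squared diffs: [29.7167, 39.3681, 4.442]
Distance = sqrt(73.5268) = 8.5748


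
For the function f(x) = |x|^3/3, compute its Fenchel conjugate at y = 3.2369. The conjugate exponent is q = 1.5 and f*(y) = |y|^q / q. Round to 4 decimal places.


The conjugate exponent q satisfies 1/p + 1/q = 1.
p = 3, so q = 3/(3 - 1) = 1.5
|y|^q = 3.2369^1.5 = 5.8236
f*(3.2369) = 5.8236 / 1.5 = 3.8824


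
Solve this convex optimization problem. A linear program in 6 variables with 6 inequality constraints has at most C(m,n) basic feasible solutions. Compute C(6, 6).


Each vertex corresponds to some choice of n active constraints out of m, so the number of vertices is at most C(m, n) = m! / (n!(m-n)!).
m = 6, n = 6
Numerator: 6 * 5 * 4 * 3 * 2 * 1
Denominator: 6! = 720
C(6, 6) = 1


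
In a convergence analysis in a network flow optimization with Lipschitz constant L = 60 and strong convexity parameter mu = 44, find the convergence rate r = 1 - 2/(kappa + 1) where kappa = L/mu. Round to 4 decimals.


Step 1: Compute the condition number.
kappa = L/mu = 60/44 = 1.3636
Step 2: Compute the convergence rate.
r = 1 - 2/(kappa + 1) = 1 - 2*mu/(L + mu) = (L - mu)/(L + mu) = 16/104 = 0.1538


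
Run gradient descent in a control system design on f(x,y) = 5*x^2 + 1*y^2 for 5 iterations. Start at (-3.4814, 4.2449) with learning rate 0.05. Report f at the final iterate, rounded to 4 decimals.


Gradient descent on f(x,y) = 5*x^2 + 1*y^2.
Starting point: (-3.4814, 4.2449), alpha = 0.05
Step 1: grad_x = 2*5*-3.4814 = -34.814, grad_y = 2*1*4.2449 = 8.4898
  x_1 = -3.4814 - 0.05*-34.814 = -1.7407
  y_1 = 4.2449 - 0.05*8.4898 = 3.8204
Step 2: grad_x = 2*5*-1.7407 = -17.407, grad_y = 2*1*3.8204 = 7.6408
  x_2 = -1.7407 - 0.05*-17.407 = -0.8704
  y_2 = 3.8204 - 0.05*7.6408 = 3.4384
Step 3: grad_x = 2*5*-0.8704 = -8.7035, grad_y = 2*1*3.4384 = 6.8767
  x_3 = -0.8704 - 0.05*-8.7035 = -0.4352
  y_3 = 3.4384 - 0.05*6.8767 = 3.0945
Step 4: grad_x = 2*5*-0.4352 = -4.3518, grad_y = 2*1*3.0945 = 6.1891
  x_4 = -0.4352 - 0.05*-4.3518 = -0.2176
  y_4 = 3.0945 - 0.05*6.1891 = 2.7851
Step 5: grad_x = 2*5*-0.2176 = -2.1759, grad_y = 2*1*2.7851 = 5.5702
  x_5 = -0.2176 - 0.05*-2.1759 = -0.1088
  y_5 = 2.7851 - 0.05*5.5702 = 2.5066
f(-0.1088, 2.5066) = 5*(-0.1088)^2 + 1*2.5066^2 = 6.3421


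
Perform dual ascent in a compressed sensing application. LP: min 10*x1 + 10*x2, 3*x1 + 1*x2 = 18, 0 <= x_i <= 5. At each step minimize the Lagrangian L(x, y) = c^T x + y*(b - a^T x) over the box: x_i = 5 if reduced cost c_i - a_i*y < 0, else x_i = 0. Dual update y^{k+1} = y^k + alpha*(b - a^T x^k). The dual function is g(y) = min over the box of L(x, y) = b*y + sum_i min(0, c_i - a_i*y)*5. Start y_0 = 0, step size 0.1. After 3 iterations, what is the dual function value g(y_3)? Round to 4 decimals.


Dual ascent for LP: min 10*x1 + 10*x2, 3*x1 + 1*x2 = 18, 0 <= x_i <= 5
Step 1: y^k = 0.0, reduced costs: (10.0, 10.0)
  x^k = (0.0, 0.0), subgradient = b - a^T x = 18.0
  y^{k+1} = 0.0 + 0.1*18.0 = 1.8
Step 2: y^k = 1.8, reduced costs: (4.6, 8.2)
  x^k = (0.0, 0.0), subgradient = b - a^T x = 18.0
  y^{k+1} = 1.8 + 0.1*18.0 = 3.6
Step 3: y^k = 3.6, reduced costs: (-0.8, 6.4)
  x^k = (5.0, 0.0), subgradient = b - a^T x = 3.0
  y^{k+1} = 3.6 + 0.1*3.0 = 3.9
Dual objective at y_3 = 3.9: reduced costs (-1.7, 6.1), box minimizer x = (5.0, 0.0)
g(y_3) = b*y + (c1 - a1*y)*x1 + (c2 - a2*y)*x2 = 18*3.9 + (-1.7)*5.0 + 6.1*0.0 = 70.2 - 8.5 + 0.0 = 61.7


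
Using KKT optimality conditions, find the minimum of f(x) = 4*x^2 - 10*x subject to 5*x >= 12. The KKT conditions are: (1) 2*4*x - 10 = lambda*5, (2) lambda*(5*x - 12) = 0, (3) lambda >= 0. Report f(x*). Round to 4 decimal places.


Step 1: Try lambda = 0 (constraint inactive).
x_unc = 10/(2*4) = 1.25
Check: 5*1.25 = 6.25 < 12 -- violated!
Step 2: Constraint must be active: 5*x = 12
x* = 12/5 = 2.4
lambda = (2*4*2.4 - 10)/5 = 1.84
Step 3: Compute optimal value.
f(x*) = 4*2.4^2 - 10*2.4 = -0.96


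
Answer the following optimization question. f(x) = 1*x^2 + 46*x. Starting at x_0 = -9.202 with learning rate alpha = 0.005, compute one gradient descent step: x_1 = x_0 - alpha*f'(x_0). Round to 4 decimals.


We compute the gradient at x_0 and apply the update.
f'(x) = 2*x + 46
f'(-9.202) = 2*-9.202 + 46 = 27.596
x_1 = -9.202 - 0.005*27.596 = -9.34


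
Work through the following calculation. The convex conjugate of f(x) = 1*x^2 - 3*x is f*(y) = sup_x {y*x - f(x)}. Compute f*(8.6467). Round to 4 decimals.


f*(y) = sup_x {y*x - a*x^2 - b*x} = sup_x {(y-b)*x - a*x^2}
FOC: (y - b) - 2a*x = 0 => x* = (y - b)/(2a)
x* = (8.6467 + 3)/(2*1) = 5.8234
f*(8.6467) = (y-b)^2/(4a) = (8.6467 + 3)^2/(4*1)
= 135.6456/4 = 33.9114
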